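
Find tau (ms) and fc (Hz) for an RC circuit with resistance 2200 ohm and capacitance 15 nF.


Time constant: tau = R * C.
tau = 2200 * 1.50e-08 = 3.3e-05 s
tau = 0.033 ms
Cutoff frequency: fc = 1 / (2*pi*R*C).
fc = 1 / (2*pi*3.3e-05) = 4822.88 Hz

tau = 0.033 ms, fc = 4822.88 Hz


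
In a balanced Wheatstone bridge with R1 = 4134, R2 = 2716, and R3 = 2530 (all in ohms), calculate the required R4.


At balance: R1*R4 = R2*R3, so R4 = R2*R3/R1.
R4 = 2716 * 2530 / 4134
R4 = 6871480 / 4134
R4 = 1662.19 ohm

1662.19 ohm


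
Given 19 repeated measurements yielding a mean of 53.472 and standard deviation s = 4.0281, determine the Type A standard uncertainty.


The standard uncertainty for Type A evaluation is u = s / sqrt(n).
u = 4.0281 / sqrt(19)
u = 4.0281 / 4.3589
u = 0.9241

0.9241


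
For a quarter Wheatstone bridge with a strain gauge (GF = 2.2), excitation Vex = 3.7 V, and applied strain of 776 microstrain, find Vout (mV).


Quarter bridge output: Vout = (GF * epsilon * Vex) / 4.
Vout = (2.2 * 776e-6 * 3.7) / 4
Vout = 0.00631664 / 4 V
Vout = 0.00157916 V = 1.5792 mV

1.5792 mV


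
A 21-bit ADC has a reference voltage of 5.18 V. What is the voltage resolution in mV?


The resolution (LSB) of an ADC is Vref / 2^n.
LSB = 5.18 / 2^21
LSB = 5.18 / 2097152
LSB = 2.47e-06 V = 0.00247002 mV

0.00247002 mV


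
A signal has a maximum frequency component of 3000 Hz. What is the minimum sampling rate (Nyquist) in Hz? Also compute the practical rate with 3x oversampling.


By Nyquist theorem, fs_min = 2 * fmax.
fs_min = 2 * 3000 = 6000 Hz
Practical rate = 3 * fs_min = 3 * 6000 = 18000 Hz

fs_min = 6000 Hz, fs_practical = 18000 Hz


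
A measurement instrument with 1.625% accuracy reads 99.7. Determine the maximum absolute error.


Absolute error = (accuracy% / 100) * reading.
Error = (1.625 / 100) * 99.7
Error = 0.01625 * 99.7
Error = 1.6201

1.6201


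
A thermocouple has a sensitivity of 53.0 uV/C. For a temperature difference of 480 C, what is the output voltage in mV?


The thermocouple output V = sensitivity * dT.
V = 53.0 uV/C * 480 C
V = 25440.0 uV
V = 25.44 mV

25.44 mV


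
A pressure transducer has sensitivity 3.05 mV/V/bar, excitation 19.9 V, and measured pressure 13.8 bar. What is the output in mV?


Output = sensitivity * Vex * P.
Vout = 3.05 * 19.9 * 13.8
Vout = 60.695 * 13.8
Vout = 837.59 mV

837.59 mV


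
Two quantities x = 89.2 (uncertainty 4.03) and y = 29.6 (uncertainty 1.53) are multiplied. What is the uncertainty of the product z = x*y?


For a product z = x*y, the relative uncertainty is:
uz/z = sqrt((ux/x)^2 + (uy/y)^2)
Relative uncertainties: ux/x = 4.03/89.2 = 0.045179
uy/y = 1.53/29.6 = 0.051689
z = 89.2 * 29.6 = 2640.3
uz = 2640.3 * sqrt(0.045179^2 + 0.051689^2) = 181.26

181.26


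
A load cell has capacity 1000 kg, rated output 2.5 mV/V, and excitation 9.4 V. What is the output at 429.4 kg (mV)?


Vout = rated_output * Vex * (load / capacity).
Vout = 2.5 * 9.4 * (429.4 / 1000)
Vout = 2.5 * 9.4 * 0.4294
Vout = 10.091 mV

10.091 mV


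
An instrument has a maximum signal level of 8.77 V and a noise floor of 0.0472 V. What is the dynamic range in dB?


Dynamic range = 20 * log10(Vmax / Vnoise).
DR = 20 * log10(8.77 / 0.0472)
DR = 20 * log10(185.81)
DR = 45.38 dB

45.38 dB


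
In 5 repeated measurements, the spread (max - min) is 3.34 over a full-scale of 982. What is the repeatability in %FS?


Repeatability = (spread / full scale) * 100%.
R = (3.34 / 982) * 100
R = 0.34 %FS

0.34 %FS


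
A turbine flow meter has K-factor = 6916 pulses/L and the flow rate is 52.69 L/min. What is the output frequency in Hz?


Frequency = K * Q / 60 (converting L/min to L/s).
f = 6916 * 52.69 / 60
f = 364404.04 / 60
f = 6073.4 Hz

6073.4 Hz


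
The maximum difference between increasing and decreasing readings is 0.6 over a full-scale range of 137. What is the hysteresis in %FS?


Hysteresis = (max difference / full scale) * 100%.
H = (0.6 / 137) * 100
H = 0.438 %FS

0.438 %FS


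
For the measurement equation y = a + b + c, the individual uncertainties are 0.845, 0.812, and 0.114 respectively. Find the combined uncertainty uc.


For a sum of independent quantities, uc = sqrt(u1^2 + u2^2 + u3^2).
uc = sqrt(0.845^2 + 0.812^2 + 0.114^2)
uc = sqrt(0.714025 + 0.659344 + 0.012996)
uc = 1.1774

1.1774


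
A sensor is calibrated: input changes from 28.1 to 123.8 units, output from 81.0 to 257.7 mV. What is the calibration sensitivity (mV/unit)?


Sensitivity = (y2 - y1) / (x2 - x1).
S = (257.7 - 81.0) / (123.8 - 28.1)
S = 176.7 / 95.7
S = 1.8464 mV/unit

1.8464 mV/unit


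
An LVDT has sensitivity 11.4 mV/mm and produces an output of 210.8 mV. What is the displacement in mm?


Displacement = Vout / sensitivity.
d = 210.8 / 11.4
d = 18.491 mm

18.491 mm


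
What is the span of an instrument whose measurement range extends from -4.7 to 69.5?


Span = upper range - lower range.
Span = 69.5 - (-4.7)
Span = 74.2

74.2


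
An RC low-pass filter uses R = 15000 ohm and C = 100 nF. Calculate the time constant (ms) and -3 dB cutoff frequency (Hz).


Time constant: tau = R * C.
tau = 15000 * 1.00e-07 = 0.0015 s
tau = 1.5 ms
Cutoff frequency: fc = 1 / (2*pi*R*C).
fc = 1 / (2*pi*0.0015) = 106.1 Hz

tau = 1.5 ms, fc = 106.1 Hz


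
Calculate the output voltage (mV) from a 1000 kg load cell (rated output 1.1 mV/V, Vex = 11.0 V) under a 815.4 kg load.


Vout = rated_output * Vex * (load / capacity).
Vout = 1.1 * 11.0 * (815.4 / 1000)
Vout = 1.1 * 11.0 * 0.8154
Vout = 9.866 mV

9.866 mV


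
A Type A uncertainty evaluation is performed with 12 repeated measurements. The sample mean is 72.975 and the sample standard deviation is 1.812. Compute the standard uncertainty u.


The standard uncertainty for Type A evaluation is u = s / sqrt(n).
u = 1.812 / sqrt(12)
u = 1.812 / 3.4641
u = 0.5231

0.5231


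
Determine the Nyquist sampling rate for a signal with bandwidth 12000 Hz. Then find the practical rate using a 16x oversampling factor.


By Nyquist theorem, fs_min = 2 * fmax.
fs_min = 2 * 12000 = 24000 Hz
Practical rate = 16 * fs_min = 16 * 24000 = 384000 Hz

fs_min = 24000 Hz, fs_practical = 384000 Hz


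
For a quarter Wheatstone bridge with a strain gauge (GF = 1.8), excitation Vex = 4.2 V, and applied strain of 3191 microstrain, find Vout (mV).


Quarter bridge output: Vout = (GF * epsilon * Vex) / 4.
Vout = (1.8 * 3191e-6 * 4.2) / 4
Vout = 0.02412396 / 4 V
Vout = 0.00603099 V = 6.031 mV

6.031 mV


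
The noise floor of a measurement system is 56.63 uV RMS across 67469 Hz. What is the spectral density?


Noise spectral density = Vrms / sqrt(BW).
NSD = 56.63 / sqrt(67469)
NSD = 56.63 / 259.748
NSD = 0.218 uV/sqrt(Hz)

0.218 uV/sqrt(Hz)


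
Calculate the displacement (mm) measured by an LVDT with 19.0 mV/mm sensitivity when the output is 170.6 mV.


Displacement = Vout / sensitivity.
d = 170.6 / 19.0
d = 8.979 mm

8.979 mm


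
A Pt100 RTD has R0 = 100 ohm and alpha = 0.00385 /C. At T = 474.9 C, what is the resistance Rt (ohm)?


The RTD equation: Rt = R0 * (1 + alpha * T).
Rt = 100 * (1 + 0.00385 * 474.9)
Rt = 100 * (1 + 1.828365)
Rt = 100 * 2.828365
Rt = 282.837 ohm

282.837 ohm


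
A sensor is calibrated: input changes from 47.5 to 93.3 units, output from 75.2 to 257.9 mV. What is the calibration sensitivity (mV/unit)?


Sensitivity = (y2 - y1) / (x2 - x1).
S = (257.9 - 75.2) / (93.3 - 47.5)
S = 182.7 / 45.8
S = 3.9891 mV/unit

3.9891 mV/unit


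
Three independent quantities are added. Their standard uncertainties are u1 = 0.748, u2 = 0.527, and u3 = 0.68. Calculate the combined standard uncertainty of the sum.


For a sum of independent quantities, uc = sqrt(u1^2 + u2^2 + u3^2).
uc = sqrt(0.748^2 + 0.527^2 + 0.68^2)
uc = sqrt(0.559504 + 0.277729 + 0.4624)
uc = 1.14

1.14


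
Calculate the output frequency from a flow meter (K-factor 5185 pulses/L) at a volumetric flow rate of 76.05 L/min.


Frequency = K * Q / 60 (converting L/min to L/s).
f = 5185 * 76.05 / 60
f = 394319.25 / 60
f = 6571.99 Hz

6571.99 Hz


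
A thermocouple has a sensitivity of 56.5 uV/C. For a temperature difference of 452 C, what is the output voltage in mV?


The thermocouple output V = sensitivity * dT.
V = 56.5 uV/C * 452 C
V = 25538.0 uV
V = 25.538 mV

25.538 mV


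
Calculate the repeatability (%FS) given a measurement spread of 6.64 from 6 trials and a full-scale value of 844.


Repeatability = (spread / full scale) * 100%.
R = (6.64 / 844) * 100
R = 0.787 %FS

0.787 %FS


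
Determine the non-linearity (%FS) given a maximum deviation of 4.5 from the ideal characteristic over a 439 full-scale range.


Linearity error = (max deviation / full scale) * 100%.
Linearity = (4.5 / 439) * 100
Linearity = 1.025 %FS

1.025 %FS


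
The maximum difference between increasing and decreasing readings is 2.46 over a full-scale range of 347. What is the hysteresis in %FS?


Hysteresis = (max difference / full scale) * 100%.
H = (2.46 / 347) * 100
H = 0.709 %FS

0.709 %FS


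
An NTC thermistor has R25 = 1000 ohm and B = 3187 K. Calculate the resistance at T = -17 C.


NTC thermistor equation: Rt = R25 * exp(B * (1/T - 1/T25)).
T in Kelvin: 256.15 K, T25 = 298.15 K
1/T - 1/T25 = 1/256.15 - 1/298.15 = 0.00054995
B * (1/T - 1/T25) = 3187 * 0.00054995 = 1.7527
Rt = 1000 * exp(1.7527) = 5770.0 ohm

5770.0 ohm


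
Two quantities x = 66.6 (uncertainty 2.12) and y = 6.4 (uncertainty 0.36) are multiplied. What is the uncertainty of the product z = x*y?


For a product z = x*y, the relative uncertainty is:
uz/z = sqrt((ux/x)^2 + (uy/y)^2)
Relative uncertainties: ux/x = 2.12/66.6 = 0.031832
uy/y = 0.36/6.4 = 0.05625
z = 66.6 * 6.4 = 426.2
uz = 426.2 * sqrt(0.031832^2 + 0.05625^2) = 27.549

27.549


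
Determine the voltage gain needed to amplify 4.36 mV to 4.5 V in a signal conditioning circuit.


Gain = Vout / Vin (converting to same units).
G = 4.5 V / 4.36 mV
G = 4500.0 mV / 4.36 mV
G = 1032.11

1032.11


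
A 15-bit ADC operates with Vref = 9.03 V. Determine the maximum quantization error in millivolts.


The maximum quantization error is +/- LSB/2.
LSB = Vref / 2^n = 9.03 / 32768 = 0.00027557 V
Max error = LSB / 2 = 0.00027557 / 2 = 0.00013779 V
Max error = 0.1378 mV

0.1378 mV


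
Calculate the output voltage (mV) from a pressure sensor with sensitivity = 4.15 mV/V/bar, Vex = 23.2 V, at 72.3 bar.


Output = sensitivity * Vex * P.
Vout = 4.15 * 23.2 * 72.3
Vout = 96.28 * 72.3
Vout = 6961.04 mV

6961.04 mV


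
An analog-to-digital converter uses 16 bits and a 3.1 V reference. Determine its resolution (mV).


The resolution (LSB) of an ADC is Vref / 2^n.
LSB = 3.1 / 2^16
LSB = 3.1 / 65536
LSB = 4.73e-05 V = 0.04730225 mV

0.04730225 mV


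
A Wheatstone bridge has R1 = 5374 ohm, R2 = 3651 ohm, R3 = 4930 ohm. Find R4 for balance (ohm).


At balance: R1*R4 = R2*R3, so R4 = R2*R3/R1.
R4 = 3651 * 4930 / 5374
R4 = 17999430 / 5374
R4 = 3349.35 ohm

3349.35 ohm


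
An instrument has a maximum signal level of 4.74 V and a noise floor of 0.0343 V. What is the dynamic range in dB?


Dynamic range = 20 * log10(Vmax / Vnoise).
DR = 20 * log10(4.74 / 0.0343)
DR = 20 * log10(138.19)
DR = 42.81 dB

42.81 dB


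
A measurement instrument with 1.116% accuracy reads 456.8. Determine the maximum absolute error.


Absolute error = (accuracy% / 100) * reading.
Error = (1.116 / 100) * 456.8
Error = 0.01116 * 456.8
Error = 5.0979

5.0979


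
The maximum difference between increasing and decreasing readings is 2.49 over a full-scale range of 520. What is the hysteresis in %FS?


Hysteresis = (max difference / full scale) * 100%.
H = (2.49 / 520) * 100
H = 0.479 %FS

0.479 %FS


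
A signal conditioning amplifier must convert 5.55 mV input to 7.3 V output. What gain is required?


Gain = Vout / Vin (converting to same units).
G = 7.3 V / 5.55 mV
G = 7300.0 mV / 5.55 mV
G = 1315.32

1315.32


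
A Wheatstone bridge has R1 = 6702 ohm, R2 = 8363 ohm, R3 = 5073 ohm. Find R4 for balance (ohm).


At balance: R1*R4 = R2*R3, so R4 = R2*R3/R1.
R4 = 8363 * 5073 / 6702
R4 = 42425499 / 6702
R4 = 6330.27 ohm

6330.27 ohm


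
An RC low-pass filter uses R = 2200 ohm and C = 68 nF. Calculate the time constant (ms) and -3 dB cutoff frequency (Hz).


Time constant: tau = R * C.
tau = 2200 * 6.80e-08 = 0.0001496 s
tau = 0.1496 ms
Cutoff frequency: fc = 1 / (2*pi*R*C).
fc = 1 / (2*pi*0.0001496) = 1063.87 Hz

tau = 0.1496 ms, fc = 1063.87 Hz


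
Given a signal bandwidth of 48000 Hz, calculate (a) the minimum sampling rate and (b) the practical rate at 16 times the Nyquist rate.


By Nyquist theorem, fs_min = 2 * fmax.
fs_min = 2 * 48000 = 96000 Hz
Practical rate = 16 * fs_min = 16 * 96000 = 1536000 Hz

fs_min = 96000 Hz, fs_practical = 1536000 Hz


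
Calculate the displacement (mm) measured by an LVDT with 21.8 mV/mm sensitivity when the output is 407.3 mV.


Displacement = Vout / sensitivity.
d = 407.3 / 21.8
d = 18.683 mm

18.683 mm


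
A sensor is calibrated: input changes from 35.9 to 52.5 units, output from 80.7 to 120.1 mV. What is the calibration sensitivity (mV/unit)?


Sensitivity = (y2 - y1) / (x2 - x1).
S = (120.1 - 80.7) / (52.5 - 35.9)
S = 39.4 / 16.6
S = 2.3735 mV/unit

2.3735 mV/unit


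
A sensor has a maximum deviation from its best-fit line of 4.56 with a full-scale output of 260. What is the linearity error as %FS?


Linearity error = (max deviation / full scale) * 100%.
Linearity = (4.56 / 260) * 100
Linearity = 1.754 %FS

1.754 %FS


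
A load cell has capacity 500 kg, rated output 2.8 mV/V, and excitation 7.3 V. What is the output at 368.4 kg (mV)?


Vout = rated_output * Vex * (load / capacity).
Vout = 2.8 * 7.3 * (368.4 / 500)
Vout = 2.8 * 7.3 * 0.7368
Vout = 15.06 mV

15.06 mV


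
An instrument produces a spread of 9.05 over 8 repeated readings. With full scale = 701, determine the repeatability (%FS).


Repeatability = (spread / full scale) * 100%.
R = (9.05 / 701) * 100
R = 1.291 %FS

1.291 %FS


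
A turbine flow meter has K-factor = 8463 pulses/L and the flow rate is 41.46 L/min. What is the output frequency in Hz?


Frequency = K * Q / 60 (converting L/min to L/s).
f = 8463 * 41.46 / 60
f = 350875.98 / 60
f = 5847.93 Hz

5847.93 Hz


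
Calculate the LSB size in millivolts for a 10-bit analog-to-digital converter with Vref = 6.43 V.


The resolution (LSB) of an ADC is Vref / 2^n.
LSB = 6.43 / 2^10
LSB = 6.43 / 1024
LSB = 0.0062793 V = 6.27929688 mV

6.27929688 mV


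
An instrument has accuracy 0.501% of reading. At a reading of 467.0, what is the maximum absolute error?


Absolute error = (accuracy% / 100) * reading.
Error = (0.501 / 100) * 467.0
Error = 0.00501 * 467.0
Error = 2.3397

2.3397


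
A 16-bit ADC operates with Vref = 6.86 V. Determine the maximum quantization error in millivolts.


The maximum quantization error is +/- LSB/2.
LSB = Vref / 2^n = 6.86 / 65536 = 0.00010468 V
Max error = LSB / 2 = 0.00010468 / 2 = 5.234e-05 V
Max error = 0.0523 mV

0.0523 mV


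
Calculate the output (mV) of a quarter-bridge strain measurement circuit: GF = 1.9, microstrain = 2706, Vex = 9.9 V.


Quarter bridge output: Vout = (GF * epsilon * Vex) / 4.
Vout = (1.9 * 2706e-6 * 9.9) / 4
Vout = 0.05089986 / 4 V
Vout = 0.01272496 V = 12.725 mV

12.725 mV


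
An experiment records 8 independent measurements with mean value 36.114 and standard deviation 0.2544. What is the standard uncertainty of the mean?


The standard uncertainty for Type A evaluation is u = s / sqrt(n).
u = 0.2544 / sqrt(8)
u = 0.2544 / 2.8284
u = 0.0899

0.0899


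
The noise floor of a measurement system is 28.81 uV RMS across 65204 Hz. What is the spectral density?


Noise spectral density = Vrms / sqrt(BW).
NSD = 28.81 / sqrt(65204)
NSD = 28.81 / 255.3507
NSD = 0.1128 uV/sqrt(Hz)

0.1128 uV/sqrt(Hz)


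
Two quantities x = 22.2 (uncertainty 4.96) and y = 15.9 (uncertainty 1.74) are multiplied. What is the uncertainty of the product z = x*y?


For a product z = x*y, the relative uncertainty is:
uz/z = sqrt((ux/x)^2 + (uy/y)^2)
Relative uncertainties: ux/x = 4.96/22.2 = 0.223423
uy/y = 1.74/15.9 = 0.109434
z = 22.2 * 15.9 = 353.0
uz = 353.0 * sqrt(0.223423^2 + 0.109434^2) = 87.816

87.816


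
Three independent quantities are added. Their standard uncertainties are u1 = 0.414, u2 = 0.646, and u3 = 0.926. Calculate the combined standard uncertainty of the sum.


For a sum of independent quantities, uc = sqrt(u1^2 + u2^2 + u3^2).
uc = sqrt(0.414^2 + 0.646^2 + 0.926^2)
uc = sqrt(0.171396 + 0.417316 + 0.857476)
uc = 1.2026

1.2026


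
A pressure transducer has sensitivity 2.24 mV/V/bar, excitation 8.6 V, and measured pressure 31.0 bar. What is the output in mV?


Output = sensitivity * Vex * P.
Vout = 2.24 * 8.6 * 31.0
Vout = 19.264 * 31.0
Vout = 597.18 mV

597.18 mV


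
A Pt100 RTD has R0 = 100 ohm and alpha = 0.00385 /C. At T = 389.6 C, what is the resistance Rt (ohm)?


The RTD equation: Rt = R0 * (1 + alpha * T).
Rt = 100 * (1 + 0.00385 * 389.6)
Rt = 100 * (1 + 1.49996)
Rt = 100 * 2.49996
Rt = 249.996 ohm

249.996 ohm


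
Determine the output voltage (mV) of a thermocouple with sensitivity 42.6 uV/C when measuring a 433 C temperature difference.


The thermocouple output V = sensitivity * dT.
V = 42.6 uV/C * 433 C
V = 18445.8 uV
V = 18.446 mV

18.446 mV


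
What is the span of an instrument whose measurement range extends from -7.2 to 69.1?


Span = upper range - lower range.
Span = 69.1 - (-7.2)
Span = 76.3

76.3


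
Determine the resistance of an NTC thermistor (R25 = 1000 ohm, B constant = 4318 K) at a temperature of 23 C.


NTC thermistor equation: Rt = R25 * exp(B * (1/T - 1/T25)).
T in Kelvin: 296.15 K, T25 = 298.15 K
1/T - 1/T25 = 1/296.15 - 1/298.15 = 2.265e-05
B * (1/T - 1/T25) = 4318 * 2.265e-05 = 0.0978
Rt = 1000 * exp(0.0978) = 1102.7 ohm

1102.7 ohm


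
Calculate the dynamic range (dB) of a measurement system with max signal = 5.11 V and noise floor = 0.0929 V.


Dynamic range = 20 * log10(Vmax / Vnoise).
DR = 20 * log10(5.11 / 0.0929)
DR = 20 * log10(55.01)
DR = 34.81 dB

34.81 dB


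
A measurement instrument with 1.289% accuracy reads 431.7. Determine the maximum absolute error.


Absolute error = (accuracy% / 100) * reading.
Error = (1.289 / 100) * 431.7
Error = 0.01289 * 431.7
Error = 5.5646

5.5646


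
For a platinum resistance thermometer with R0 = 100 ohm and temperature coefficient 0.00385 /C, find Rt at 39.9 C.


The RTD equation: Rt = R0 * (1 + alpha * T).
Rt = 100 * (1 + 0.00385 * 39.9)
Rt = 100 * (1 + 0.153615)
Rt = 100 * 1.153615
Rt = 115.362 ohm

115.362 ohm


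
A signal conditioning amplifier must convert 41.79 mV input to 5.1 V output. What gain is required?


Gain = Vout / Vin (converting to same units).
G = 5.1 V / 41.79 mV
G = 5100.0 mV / 41.79 mV
G = 122.04

122.04


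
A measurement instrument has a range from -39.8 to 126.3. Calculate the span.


Span = upper range - lower range.
Span = 126.3 - (-39.8)
Span = 166.1

166.1


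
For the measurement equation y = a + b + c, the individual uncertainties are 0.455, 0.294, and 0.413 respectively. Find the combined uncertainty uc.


For a sum of independent quantities, uc = sqrt(u1^2 + u2^2 + u3^2).
uc = sqrt(0.455^2 + 0.294^2 + 0.413^2)
uc = sqrt(0.207025 + 0.086436 + 0.170569)
uc = 0.6812

0.6812


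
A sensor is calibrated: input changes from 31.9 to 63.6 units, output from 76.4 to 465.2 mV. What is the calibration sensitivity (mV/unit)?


Sensitivity = (y2 - y1) / (x2 - x1).
S = (465.2 - 76.4) / (63.6 - 31.9)
S = 388.8 / 31.7
S = 12.265 mV/unit

12.265 mV/unit


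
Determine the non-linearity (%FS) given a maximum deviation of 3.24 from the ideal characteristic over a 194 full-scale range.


Linearity error = (max deviation / full scale) * 100%.
Linearity = (3.24 / 194) * 100
Linearity = 1.67 %FS

1.67 %FS


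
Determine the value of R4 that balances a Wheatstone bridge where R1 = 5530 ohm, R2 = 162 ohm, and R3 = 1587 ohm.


At balance: R1*R4 = R2*R3, so R4 = R2*R3/R1.
R4 = 162 * 1587 / 5530
R4 = 257094 / 5530
R4 = 46.49 ohm

46.49 ohm


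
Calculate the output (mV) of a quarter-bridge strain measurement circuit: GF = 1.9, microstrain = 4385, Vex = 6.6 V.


Quarter bridge output: Vout = (GF * epsilon * Vex) / 4.
Vout = (1.9 * 4385e-6 * 6.6) / 4
Vout = 0.0549879 / 4 V
Vout = 0.01374697 V = 13.747 mV

13.747 mV


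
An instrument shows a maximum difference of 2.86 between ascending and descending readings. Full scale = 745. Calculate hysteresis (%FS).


Hysteresis = (max difference / full scale) * 100%.
H = (2.86 / 745) * 100
H = 0.384 %FS

0.384 %FS


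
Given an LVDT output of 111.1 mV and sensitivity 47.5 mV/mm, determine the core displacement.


Displacement = Vout / sensitivity.
d = 111.1 / 47.5
d = 2.339 mm

2.339 mm


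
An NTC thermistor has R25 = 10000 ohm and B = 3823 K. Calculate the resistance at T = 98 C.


NTC thermistor equation: Rt = R25 * exp(B * (1/T - 1/T25)).
T in Kelvin: 371.15 K, T25 = 298.15 K
1/T - 1/T25 = 1/371.15 - 1/298.15 = -0.00065969
B * (1/T - 1/T25) = 3823 * -0.00065969 = -2.522
Rt = 10000 * exp(-2.522) = 803.0 ohm

803.0 ohm


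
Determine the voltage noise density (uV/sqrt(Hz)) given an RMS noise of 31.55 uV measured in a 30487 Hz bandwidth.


Noise spectral density = Vrms / sqrt(BW).
NSD = 31.55 / sqrt(30487)
NSD = 31.55 / 174.6053
NSD = 0.1807 uV/sqrt(Hz)

0.1807 uV/sqrt(Hz)


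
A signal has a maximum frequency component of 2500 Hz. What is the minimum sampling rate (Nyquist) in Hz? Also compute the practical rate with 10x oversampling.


By Nyquist theorem, fs_min = 2 * fmax.
fs_min = 2 * 2500 = 5000 Hz
Practical rate = 10 * fs_min = 10 * 5000 = 50000 Hz

fs_min = 5000 Hz, fs_practical = 50000 Hz


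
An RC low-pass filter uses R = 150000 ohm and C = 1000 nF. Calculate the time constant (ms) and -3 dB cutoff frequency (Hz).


Time constant: tau = R * C.
tau = 150000 * 1.00e-06 = 0.15 s
tau = 150.0 ms
Cutoff frequency: fc = 1 / (2*pi*R*C).
fc = 1 / (2*pi*0.15) = 1.06 Hz

tau = 150.0 ms, fc = 1.06 Hz


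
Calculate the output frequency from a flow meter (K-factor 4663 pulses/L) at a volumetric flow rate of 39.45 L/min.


Frequency = K * Q / 60 (converting L/min to L/s).
f = 4663 * 39.45 / 60
f = 183955.35 / 60
f = 3065.92 Hz

3065.92 Hz


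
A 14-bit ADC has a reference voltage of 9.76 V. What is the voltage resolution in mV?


The resolution (LSB) of an ADC is Vref / 2^n.
LSB = 9.76 / 2^14
LSB = 9.76 / 16384
LSB = 0.0005957 V = 0.59570312 mV

0.59570312 mV


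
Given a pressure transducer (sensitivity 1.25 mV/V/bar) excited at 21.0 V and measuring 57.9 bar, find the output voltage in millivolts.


Output = sensitivity * Vex * P.
Vout = 1.25 * 21.0 * 57.9
Vout = 26.25 * 57.9
Vout = 1519.88 mV

1519.88 mV


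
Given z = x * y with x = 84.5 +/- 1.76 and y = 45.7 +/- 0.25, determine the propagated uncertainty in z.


For a product z = x*y, the relative uncertainty is:
uz/z = sqrt((ux/x)^2 + (uy/y)^2)
Relative uncertainties: ux/x = 1.76/84.5 = 0.020828
uy/y = 0.25/45.7 = 0.00547
z = 84.5 * 45.7 = 3861.7
uz = 3861.7 * sqrt(0.020828^2 + 0.00547^2) = 83.16

83.16


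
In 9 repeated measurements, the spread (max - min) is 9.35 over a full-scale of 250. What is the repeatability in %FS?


Repeatability = (spread / full scale) * 100%.
R = (9.35 / 250) * 100
R = 3.74 %FS

3.74 %FS


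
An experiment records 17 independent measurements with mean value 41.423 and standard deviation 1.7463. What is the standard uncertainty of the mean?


The standard uncertainty for Type A evaluation is u = s / sqrt(n).
u = 1.7463 / sqrt(17)
u = 1.7463 / 4.1231
u = 0.4235

0.4235


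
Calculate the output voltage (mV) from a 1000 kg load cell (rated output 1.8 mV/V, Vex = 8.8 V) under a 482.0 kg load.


Vout = rated_output * Vex * (load / capacity).
Vout = 1.8 * 8.8 * (482.0 / 1000)
Vout = 1.8 * 8.8 * 0.482
Vout = 7.635 mV

7.635 mV


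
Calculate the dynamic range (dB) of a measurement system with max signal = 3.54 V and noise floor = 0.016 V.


Dynamic range = 20 * log10(Vmax / Vnoise).
DR = 20 * log10(3.54 / 0.016)
DR = 20 * log10(221.25)
DR = 46.9 dB

46.9 dB


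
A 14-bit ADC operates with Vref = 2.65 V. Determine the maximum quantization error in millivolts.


The maximum quantization error is +/- LSB/2.
LSB = Vref / 2^n = 2.65 / 16384 = 0.00016174 V
Max error = LSB / 2 = 0.00016174 / 2 = 8.087e-05 V
Max error = 0.0809 mV

0.0809 mV


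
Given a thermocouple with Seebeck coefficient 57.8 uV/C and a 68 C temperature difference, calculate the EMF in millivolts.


The thermocouple output V = sensitivity * dT.
V = 57.8 uV/C * 68 C
V = 3930.4 uV
V = 3.93 mV

3.93 mV


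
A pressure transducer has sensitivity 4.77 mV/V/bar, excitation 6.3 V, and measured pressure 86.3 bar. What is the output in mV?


Output = sensitivity * Vex * P.
Vout = 4.77 * 6.3 * 86.3
Vout = 30.051 * 86.3
Vout = 2593.4 mV

2593.4 mV


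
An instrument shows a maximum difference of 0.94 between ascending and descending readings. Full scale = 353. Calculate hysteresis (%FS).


Hysteresis = (max difference / full scale) * 100%.
H = (0.94 / 353) * 100
H = 0.266 %FS

0.266 %FS


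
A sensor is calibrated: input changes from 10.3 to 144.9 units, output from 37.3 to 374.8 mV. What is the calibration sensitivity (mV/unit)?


Sensitivity = (y2 - y1) / (x2 - x1).
S = (374.8 - 37.3) / (144.9 - 10.3)
S = 337.5 / 134.6
S = 2.5074 mV/unit

2.5074 mV/unit


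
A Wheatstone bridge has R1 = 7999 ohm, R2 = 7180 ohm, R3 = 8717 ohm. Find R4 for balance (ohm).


At balance: R1*R4 = R2*R3, so R4 = R2*R3/R1.
R4 = 7180 * 8717 / 7999
R4 = 62588060 / 7999
R4 = 7824.49 ohm

7824.49 ohm


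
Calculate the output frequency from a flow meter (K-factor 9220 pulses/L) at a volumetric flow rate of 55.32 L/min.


Frequency = K * Q / 60 (converting L/min to L/s).
f = 9220 * 55.32 / 60
f = 510050.4 / 60
f = 8500.84 Hz

8500.84 Hz


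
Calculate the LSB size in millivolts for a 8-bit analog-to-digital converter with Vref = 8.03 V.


The resolution (LSB) of an ADC is Vref / 2^n.
LSB = 8.03 / 2^8
LSB = 8.03 / 256
LSB = 0.03136719 V = 31.3671875 mV

31.3671875 mV


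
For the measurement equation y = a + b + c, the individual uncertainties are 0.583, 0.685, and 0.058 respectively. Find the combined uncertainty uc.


For a sum of independent quantities, uc = sqrt(u1^2 + u2^2 + u3^2).
uc = sqrt(0.583^2 + 0.685^2 + 0.058^2)
uc = sqrt(0.339889 + 0.469225 + 0.003364)
uc = 0.9014

0.9014


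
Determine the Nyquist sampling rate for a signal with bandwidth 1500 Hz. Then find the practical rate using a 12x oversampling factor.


By Nyquist theorem, fs_min = 2 * fmax.
fs_min = 2 * 1500 = 3000 Hz
Practical rate = 12 * fs_min = 12 * 3000 = 36000 Hz

fs_min = 3000 Hz, fs_practical = 36000 Hz


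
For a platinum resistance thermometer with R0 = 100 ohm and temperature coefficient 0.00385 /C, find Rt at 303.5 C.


The RTD equation: Rt = R0 * (1 + alpha * T).
Rt = 100 * (1 + 0.00385 * 303.5)
Rt = 100 * (1 + 1.168475)
Rt = 100 * 2.168475
Rt = 216.847 ohm

216.847 ohm


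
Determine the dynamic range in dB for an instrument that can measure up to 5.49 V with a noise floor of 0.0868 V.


Dynamic range = 20 * log10(Vmax / Vnoise).
DR = 20 * log10(5.49 / 0.0868)
DR = 20 * log10(63.25)
DR = 36.02 dB

36.02 dB


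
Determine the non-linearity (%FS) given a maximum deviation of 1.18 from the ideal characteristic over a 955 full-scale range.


Linearity error = (max deviation / full scale) * 100%.
Linearity = (1.18 / 955) * 100
Linearity = 0.124 %FS

0.124 %FS


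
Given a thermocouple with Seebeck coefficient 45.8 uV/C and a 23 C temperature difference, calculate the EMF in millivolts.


The thermocouple output V = sensitivity * dT.
V = 45.8 uV/C * 23 C
V = 1053.4 uV
V = 1.053 mV

1.053 mV


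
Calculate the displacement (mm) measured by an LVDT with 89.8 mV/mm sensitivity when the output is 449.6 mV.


Displacement = Vout / sensitivity.
d = 449.6 / 89.8
d = 5.007 mm

5.007 mm


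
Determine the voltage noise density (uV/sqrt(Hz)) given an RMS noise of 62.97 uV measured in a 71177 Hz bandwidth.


Noise spectral density = Vrms / sqrt(BW).
NSD = 62.97 / sqrt(71177)
NSD = 62.97 / 266.7902
NSD = 0.236 uV/sqrt(Hz)

0.236 uV/sqrt(Hz)


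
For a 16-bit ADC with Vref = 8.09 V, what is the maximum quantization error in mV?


The maximum quantization error is +/- LSB/2.
LSB = Vref / 2^n = 8.09 / 65536 = 0.00012344 V
Max error = LSB / 2 = 0.00012344 / 2 = 6.172e-05 V
Max error = 0.0617 mV

0.0617 mV


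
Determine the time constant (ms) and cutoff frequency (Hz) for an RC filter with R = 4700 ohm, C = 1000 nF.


Time constant: tau = R * C.
tau = 4700 * 1.00e-06 = 0.0047 s
tau = 4.7 ms
Cutoff frequency: fc = 1 / (2*pi*R*C).
fc = 1 / (2*pi*0.0047) = 33.86 Hz

tau = 4.7 ms, fc = 33.86 Hz


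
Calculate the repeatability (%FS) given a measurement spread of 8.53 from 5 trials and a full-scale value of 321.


Repeatability = (spread / full scale) * 100%.
R = (8.53 / 321) * 100
R = 2.657 %FS

2.657 %FS


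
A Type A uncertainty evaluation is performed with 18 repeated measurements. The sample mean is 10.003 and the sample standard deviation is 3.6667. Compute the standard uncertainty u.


The standard uncertainty for Type A evaluation is u = s / sqrt(n).
u = 3.6667 / sqrt(18)
u = 3.6667 / 4.2426
u = 0.8642

0.8642


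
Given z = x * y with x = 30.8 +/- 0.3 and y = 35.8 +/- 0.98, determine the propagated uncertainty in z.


For a product z = x*y, the relative uncertainty is:
uz/z = sqrt((ux/x)^2 + (uy/y)^2)
Relative uncertainties: ux/x = 0.3/30.8 = 0.00974
uy/y = 0.98/35.8 = 0.027374
z = 30.8 * 35.8 = 1102.6
uz = 1102.6 * sqrt(0.00974^2 + 0.027374^2) = 32.038

32.038


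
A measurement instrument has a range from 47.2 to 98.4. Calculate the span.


Span = upper range - lower range.
Span = 98.4 - (47.2)
Span = 51.2

51.2


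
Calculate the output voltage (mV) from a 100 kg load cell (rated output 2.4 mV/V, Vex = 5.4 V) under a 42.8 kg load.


Vout = rated_output * Vex * (load / capacity).
Vout = 2.4 * 5.4 * (42.8 / 100)
Vout = 2.4 * 5.4 * 0.428
Vout = 5.547 mV

5.547 mV


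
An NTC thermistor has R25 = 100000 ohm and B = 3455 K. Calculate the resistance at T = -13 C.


NTC thermistor equation: Rt = R25 * exp(B * (1/T - 1/T25)).
T in Kelvin: 260.15 K, T25 = 298.15 K
1/T - 1/T25 = 1/260.15 - 1/298.15 = 0.00048992
B * (1/T - 1/T25) = 3455 * 0.00048992 = 1.6927
Rt = 100000 * exp(1.6927) = 543398.5 ohm

543398.5 ohm


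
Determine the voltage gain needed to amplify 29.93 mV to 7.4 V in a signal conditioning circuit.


Gain = Vout / Vin (converting to same units).
G = 7.4 V / 29.93 mV
G = 7400.0 mV / 29.93 mV
G = 247.24

247.24


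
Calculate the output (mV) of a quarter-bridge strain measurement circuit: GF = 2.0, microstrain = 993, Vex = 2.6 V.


Quarter bridge output: Vout = (GF * epsilon * Vex) / 4.
Vout = (2.0 * 993e-6 * 2.6) / 4
Vout = 0.0051636 / 4 V
Vout = 0.0012909 V = 1.2909 mV

1.2909 mV


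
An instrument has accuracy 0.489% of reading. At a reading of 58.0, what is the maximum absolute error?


Absolute error = (accuracy% / 100) * reading.
Error = (0.489 / 100) * 58.0
Error = 0.00489 * 58.0
Error = 0.2836

0.2836


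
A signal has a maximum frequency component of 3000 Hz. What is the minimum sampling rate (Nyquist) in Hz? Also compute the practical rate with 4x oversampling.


By Nyquist theorem, fs_min = 2 * fmax.
fs_min = 2 * 3000 = 6000 Hz
Practical rate = 4 * fs_min = 4 * 6000 = 24000 Hz

fs_min = 6000 Hz, fs_practical = 24000 Hz


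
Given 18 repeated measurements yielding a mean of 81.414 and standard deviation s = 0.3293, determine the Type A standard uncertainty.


The standard uncertainty for Type A evaluation is u = s / sqrt(n).
u = 0.3293 / sqrt(18)
u = 0.3293 / 4.2426
u = 0.0776

0.0776


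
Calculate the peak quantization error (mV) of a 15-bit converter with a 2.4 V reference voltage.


The maximum quantization error is +/- LSB/2.
LSB = Vref / 2^n = 2.4 / 32768 = 7.324e-05 V
Max error = LSB / 2 = 7.324e-05 / 2 = 3.662e-05 V
Max error = 0.0366 mV

0.0366 mV


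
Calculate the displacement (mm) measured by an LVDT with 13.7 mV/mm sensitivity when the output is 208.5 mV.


Displacement = Vout / sensitivity.
d = 208.5 / 13.7
d = 15.219 mm

15.219 mm


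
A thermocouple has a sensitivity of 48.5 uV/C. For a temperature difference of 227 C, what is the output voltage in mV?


The thermocouple output V = sensitivity * dT.
V = 48.5 uV/C * 227 C
V = 11009.5 uV
V = 11.009 mV

11.009 mV


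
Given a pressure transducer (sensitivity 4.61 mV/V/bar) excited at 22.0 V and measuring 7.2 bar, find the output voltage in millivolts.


Output = sensitivity * Vex * P.
Vout = 4.61 * 22.0 * 7.2
Vout = 101.42 * 7.2
Vout = 730.22 mV

730.22 mV


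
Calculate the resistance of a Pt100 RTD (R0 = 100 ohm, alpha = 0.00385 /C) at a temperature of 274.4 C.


The RTD equation: Rt = R0 * (1 + alpha * T).
Rt = 100 * (1 + 0.00385 * 274.4)
Rt = 100 * (1 + 1.05644)
Rt = 100 * 2.05644
Rt = 205.644 ohm

205.644 ohm


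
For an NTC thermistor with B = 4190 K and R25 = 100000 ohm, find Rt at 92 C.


NTC thermistor equation: Rt = R25 * exp(B * (1/T - 1/T25)).
T in Kelvin: 365.15 K, T25 = 298.15 K
1/T - 1/T25 = 1/365.15 - 1/298.15 = -0.00061542
B * (1/T - 1/T25) = 4190 * -0.00061542 = -2.5786
Rt = 100000 * exp(-2.5786) = 7588.1 ohm

7588.1 ohm


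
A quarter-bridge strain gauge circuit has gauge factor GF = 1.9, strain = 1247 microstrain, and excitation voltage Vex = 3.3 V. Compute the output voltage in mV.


Quarter bridge output: Vout = (GF * epsilon * Vex) / 4.
Vout = (1.9 * 1247e-6 * 3.3) / 4
Vout = 0.00781869 / 4 V
Vout = 0.00195467 V = 1.9547 mV

1.9547 mV


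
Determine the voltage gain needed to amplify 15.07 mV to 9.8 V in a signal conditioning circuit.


Gain = Vout / Vin (converting to same units).
G = 9.8 V / 15.07 mV
G = 9800.0 mV / 15.07 mV
G = 650.3

650.3


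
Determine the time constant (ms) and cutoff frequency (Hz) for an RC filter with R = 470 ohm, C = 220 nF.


Time constant: tau = R * C.
tau = 470 * 2.20e-07 = 0.0001034 s
tau = 0.1034 ms
Cutoff frequency: fc = 1 / (2*pi*R*C).
fc = 1 / (2*pi*0.0001034) = 1539.22 Hz

tau = 0.1034 ms, fc = 1539.22 Hz


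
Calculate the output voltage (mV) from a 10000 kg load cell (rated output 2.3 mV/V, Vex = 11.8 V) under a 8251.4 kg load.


Vout = rated_output * Vex * (load / capacity).
Vout = 2.3 * 11.8 * (8251.4 / 10000)
Vout = 2.3 * 11.8 * 0.82514
Vout = 22.394 mV

22.394 mV


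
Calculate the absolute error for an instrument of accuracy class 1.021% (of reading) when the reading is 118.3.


Absolute error = (accuracy% / 100) * reading.
Error = (1.021 / 100) * 118.3
Error = 0.01021 * 118.3
Error = 1.2078

1.2078


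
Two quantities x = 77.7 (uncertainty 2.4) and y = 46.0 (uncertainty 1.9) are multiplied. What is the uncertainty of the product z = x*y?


For a product z = x*y, the relative uncertainty is:
uz/z = sqrt((ux/x)^2 + (uy/y)^2)
Relative uncertainties: ux/x = 2.4/77.7 = 0.030888
uy/y = 1.9/46.0 = 0.041304
z = 77.7 * 46.0 = 3574.2
uz = 3574.2 * sqrt(0.030888^2 + 0.041304^2) = 184.344

184.344


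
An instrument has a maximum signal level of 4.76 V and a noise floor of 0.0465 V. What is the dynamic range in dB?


Dynamic range = 20 * log10(Vmax / Vnoise).
DR = 20 * log10(4.76 / 0.0465)
DR = 20 * log10(102.37)
DR = 40.2 dB

40.2 dB


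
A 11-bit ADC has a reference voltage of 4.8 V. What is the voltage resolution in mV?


The resolution (LSB) of an ADC is Vref / 2^n.
LSB = 4.8 / 2^11
LSB = 4.8 / 2048
LSB = 0.00234375 V = 2.34375 mV

2.34375 mV


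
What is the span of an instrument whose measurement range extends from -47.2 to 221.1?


Span = upper range - lower range.
Span = 221.1 - (-47.2)
Span = 268.3

268.3


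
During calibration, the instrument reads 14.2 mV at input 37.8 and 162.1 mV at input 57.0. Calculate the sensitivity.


Sensitivity = (y2 - y1) / (x2 - x1).
S = (162.1 - 14.2) / (57.0 - 37.8)
S = 147.9 / 19.2
S = 7.7031 mV/unit

7.7031 mV/unit


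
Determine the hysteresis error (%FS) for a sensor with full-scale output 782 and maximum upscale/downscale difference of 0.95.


Hysteresis = (max difference / full scale) * 100%.
H = (0.95 / 782) * 100
H = 0.121 %FS

0.121 %FS


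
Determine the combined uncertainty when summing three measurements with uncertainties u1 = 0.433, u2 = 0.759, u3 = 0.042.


For a sum of independent quantities, uc = sqrt(u1^2 + u2^2 + u3^2).
uc = sqrt(0.433^2 + 0.759^2 + 0.042^2)
uc = sqrt(0.187489 + 0.576081 + 0.001764)
uc = 0.8748

0.8748


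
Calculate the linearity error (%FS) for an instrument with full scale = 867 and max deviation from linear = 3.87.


Linearity error = (max deviation / full scale) * 100%.
Linearity = (3.87 / 867) * 100
Linearity = 0.446 %FS

0.446 %FS


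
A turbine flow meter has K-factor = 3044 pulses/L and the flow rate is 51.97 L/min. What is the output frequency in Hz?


Frequency = K * Q / 60 (converting L/min to L/s).
f = 3044 * 51.97 / 60
f = 158196.68 / 60
f = 2636.61 Hz

2636.61 Hz


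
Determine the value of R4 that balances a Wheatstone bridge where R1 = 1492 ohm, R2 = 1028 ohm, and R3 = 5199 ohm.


At balance: R1*R4 = R2*R3, so R4 = R2*R3/R1.
R4 = 1028 * 5199 / 1492
R4 = 5344572 / 1492
R4 = 3582.15 ohm

3582.15 ohm


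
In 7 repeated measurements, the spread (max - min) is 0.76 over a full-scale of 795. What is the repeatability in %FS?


Repeatability = (spread / full scale) * 100%.
R = (0.76 / 795) * 100
R = 0.096 %FS

0.096 %FS


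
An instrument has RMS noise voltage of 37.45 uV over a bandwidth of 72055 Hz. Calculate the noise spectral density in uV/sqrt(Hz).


Noise spectral density = Vrms / sqrt(BW).
NSD = 37.45 / sqrt(72055)
NSD = 37.45 / 268.4306
NSD = 0.1395 uV/sqrt(Hz)

0.1395 uV/sqrt(Hz)


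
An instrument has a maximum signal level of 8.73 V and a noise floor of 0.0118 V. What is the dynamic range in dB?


Dynamic range = 20 * log10(Vmax / Vnoise).
DR = 20 * log10(8.73 / 0.0118)
DR = 20 * log10(739.83)
DR = 57.38 dB

57.38 dB


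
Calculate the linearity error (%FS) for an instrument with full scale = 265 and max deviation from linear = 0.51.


Linearity error = (max deviation / full scale) * 100%.
Linearity = (0.51 / 265) * 100
Linearity = 0.192 %FS

0.192 %FS


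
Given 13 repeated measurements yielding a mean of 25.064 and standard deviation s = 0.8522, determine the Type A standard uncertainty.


The standard uncertainty for Type A evaluation is u = s / sqrt(n).
u = 0.8522 / sqrt(13)
u = 0.8522 / 3.6056
u = 0.2364

0.2364


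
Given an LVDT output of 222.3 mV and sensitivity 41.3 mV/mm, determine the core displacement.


Displacement = Vout / sensitivity.
d = 222.3 / 41.3
d = 5.383 mm

5.383 mm


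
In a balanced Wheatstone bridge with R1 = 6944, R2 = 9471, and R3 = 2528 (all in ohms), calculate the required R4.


At balance: R1*R4 = R2*R3, so R4 = R2*R3/R1.
R4 = 9471 * 2528 / 6944
R4 = 23942688 / 6944
R4 = 3447.97 ohm

3447.97 ohm


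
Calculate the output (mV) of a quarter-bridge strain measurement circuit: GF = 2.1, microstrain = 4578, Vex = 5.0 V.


Quarter bridge output: Vout = (GF * epsilon * Vex) / 4.
Vout = (2.1 * 4578e-6 * 5.0) / 4
Vout = 0.048069 / 4 V
Vout = 0.01201725 V = 12.0173 mV

12.0173 mV


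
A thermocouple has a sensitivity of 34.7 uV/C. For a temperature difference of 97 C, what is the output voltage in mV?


The thermocouple output V = sensitivity * dT.
V = 34.7 uV/C * 97 C
V = 3365.9 uV
V = 3.366 mV

3.366 mV


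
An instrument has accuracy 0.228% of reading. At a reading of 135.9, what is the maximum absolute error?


Absolute error = (accuracy% / 100) * reading.
Error = (0.228 / 100) * 135.9
Error = 0.00228 * 135.9
Error = 0.3099

0.3099
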